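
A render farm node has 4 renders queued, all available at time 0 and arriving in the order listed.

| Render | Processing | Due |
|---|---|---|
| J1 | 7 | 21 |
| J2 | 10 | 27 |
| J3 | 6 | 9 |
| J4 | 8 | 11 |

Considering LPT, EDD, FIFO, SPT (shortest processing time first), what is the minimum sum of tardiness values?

LPT (decreasing processing time): J2 J4 J1 J3.
J2: 0→10, due 27, tardiness 0
J4: 10→18, due 11, tardiness 7
J1: 18→25, due 21, tardiness 4
J3: 25→31, due 9, tardiness 22
Sum = 0+7+4+22 = 33.
EDD (increasing due date): J3 J4 J1 J2.
J3: 0→6, due 9, tardiness 0
J4: 6→14, due 11, tardiness 3
J1: 14→21, due 21, tardiness 0
J2: 21→31, due 27, tardiness 4
Sum = 0+3+0+4 = 7.
FIFO (arrival order): J1 J2 J3 J4.
J1: 0→7, due 21, tardiness 0
J2: 7→17, due 27, tardiness 0
J3: 17→23, due 9, tardiness 14
J4: 23→31, due 11, tardiness 20
Sum = 0+0+14+20 = 34.
SPT (increasing processing time): J3 J1 J4 J2.
J3: 0→6, due 9, tardiness 0
J1: 6→13, due 21, tardiness 0
J4: 13→21, due 11, tardiness 10
J2: 21→31, due 27, tardiness 4
Sum = 0+0+10+4 = 14.
LPT 33, EDD 7, FIFO 34, SPT 14 → minimum 7.

7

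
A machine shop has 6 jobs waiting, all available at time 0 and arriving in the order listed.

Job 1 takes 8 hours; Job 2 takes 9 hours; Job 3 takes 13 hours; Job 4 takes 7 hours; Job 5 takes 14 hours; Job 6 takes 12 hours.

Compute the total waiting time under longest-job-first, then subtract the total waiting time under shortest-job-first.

LPT (decreasing processing time): Job 5 Job 3 Job 6 Job 2 Job 1 Job 4.
Job 5: waits 0, runs 0→14
Job 3: waits 14, runs 14→27
Job 6: waits 27, runs 27→39
Job 2: waits 39, runs 39→48
Job 1: waits 48, runs 48→56
Job 4: waits 56, runs 56→63
Sum = 0+14+27+39+48+56 = 184.
SPT (increasing processing time): Job 4 Job 1 Job 2 Job 6 Job 3 Job 5.
Job 4: waits 0, runs 0→7
Job 1: waits 7, runs 7→15
Job 2: waits 15, runs 15→24
Job 6: waits 24, runs 24→36
Job 3: waits 36, runs 36→49
Job 5: waits 49, runs 49→63
Sum = 0+7+15+24+36+49 = 131.
Difference = 184 − 131 = 53.

53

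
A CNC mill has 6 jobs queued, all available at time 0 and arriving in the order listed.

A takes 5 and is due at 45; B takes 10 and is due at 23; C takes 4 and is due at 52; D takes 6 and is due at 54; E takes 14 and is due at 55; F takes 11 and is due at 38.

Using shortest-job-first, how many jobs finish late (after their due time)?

1

SPT (increasing processing time): C A D B F E.
C: 0→4, due 52, tardiness 0
A: 4→9, due 45, tardiness 0
D: 9→15, due 54, tardiness 0
B: 15→25, due 23, tardiness 2
F: 25→36, due 38, tardiness 0
E: 36→50, due 55, tardiness 0
Late jobs: 1.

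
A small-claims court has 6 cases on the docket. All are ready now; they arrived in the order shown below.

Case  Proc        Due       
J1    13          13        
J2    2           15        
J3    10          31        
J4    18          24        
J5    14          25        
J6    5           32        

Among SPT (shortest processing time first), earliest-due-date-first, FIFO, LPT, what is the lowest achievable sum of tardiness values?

74

SPT (increasing processing time): J2 J6 J3 J1 J5 J4.
J2: 0→2, due 15, tardiness 0
J6: 2→7, due 32, tardiness 0
J3: 7→17, due 31, tardiness 0
J1: 17→30, due 13, tardiness 17
J5: 30→44, due 25, tardiness 19
J4: 44→62, due 24, tardiness 38
Sum = 0+0+0+17+19+38 = 74.
EDD (increasing due date): J1 J2 J4 J5 J3 J6.
J1: 0→13, due 13, tardiness 0
J2: 13→15, due 15, tardiness 0
J4: 15→33, due 24, tardiness 9
J5: 33→47, due 25, tardiness 22
J3: 47→57, due 31, tardiness 26
J6: 57→62, due 32, tardiness 30
Sum = 0+0+9+22+26+30 = 87.
FIFO (arrival order): J1 J2 J3 J4 J5 J6.
J1: 0→13, due 13, tardiness 0
J2: 13→15, due 15, tardiness 0
J3: 15→25, due 31, tardiness 0
J4: 25→43, due 24, tardiness 19
J5: 43→57, due 25, tardiness 32
J6: 57→62, due 32, tardiness 30
Sum = 0+0+0+19+32+30 = 81.
LPT (decreasing processing time): J4 J5 J1 J3 J6 J2.
J4: 0→18, due 24, tardiness 0
J5: 18→32, due 25, tardiness 7
J1: 32→45, due 13, tardiness 32
J3: 45→55, due 31, tardiness 24
J6: 55→60, due 32, tardiness 28
J2: 60→62, due 15, tardiness 47
Sum = 0+7+32+24+28+47 = 138.
SPT 74, EDD 87, FIFO 81, LPT 138 → minimum 74.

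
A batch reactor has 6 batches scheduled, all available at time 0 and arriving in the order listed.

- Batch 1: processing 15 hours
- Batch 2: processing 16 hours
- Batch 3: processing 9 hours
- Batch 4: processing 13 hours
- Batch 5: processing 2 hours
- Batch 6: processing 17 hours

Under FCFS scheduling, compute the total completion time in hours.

266

FIFO (arrival order): Batch 1 Batch 2 Batch 3 Batch 4 Batch 5 Batch 6.
Batch 1: 0→15
Batch 2: 15→31
Batch 3: 31→40
Batch 4: 40→53
Batch 5: 53→55
Batch 6: 55→72
Sum = 15+31+40+53+55+72 = 266.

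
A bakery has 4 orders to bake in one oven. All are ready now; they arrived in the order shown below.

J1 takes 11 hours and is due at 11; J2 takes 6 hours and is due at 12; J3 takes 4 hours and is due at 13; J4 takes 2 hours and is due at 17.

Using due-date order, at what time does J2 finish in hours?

EDD (increasing due date): J1 J2 J3 J4.
J1: 0→11
J2: 11→17

17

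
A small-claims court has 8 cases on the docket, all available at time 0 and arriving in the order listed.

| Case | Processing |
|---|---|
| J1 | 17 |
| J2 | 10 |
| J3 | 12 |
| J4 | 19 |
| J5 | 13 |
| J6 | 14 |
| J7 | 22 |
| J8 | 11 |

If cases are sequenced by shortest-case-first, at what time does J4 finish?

96

SPT (increasing processing time): J2 J8 J3 J5 J6 J1 J4 J7.
J2: 0→10
J8: 10→21
J3: 21→33
J5: 33→46
J6: 46→60
J1: 60→77
J4: 77→96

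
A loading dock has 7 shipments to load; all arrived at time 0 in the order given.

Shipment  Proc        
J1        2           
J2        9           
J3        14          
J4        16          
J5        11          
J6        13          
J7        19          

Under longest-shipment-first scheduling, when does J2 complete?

LPT (decreasing processing time): J7 J4 J3 J6 J5 J2 J1.
J7: 0→19
J4: 19→35
J3: 35→49
J6: 49→62
J5: 62→73
J2: 73→82

82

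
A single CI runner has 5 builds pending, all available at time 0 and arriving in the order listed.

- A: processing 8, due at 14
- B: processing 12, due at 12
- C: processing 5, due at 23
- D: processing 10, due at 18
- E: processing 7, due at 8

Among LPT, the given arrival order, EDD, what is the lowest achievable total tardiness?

58

LPT (decreasing processing time): B D A E C.
B: 0→12, due 12, tardiness 0
D: 12→22, due 18, tardiness 4
A: 22→30, due 14, tardiness 16
E: 30→37, due 8, tardiness 29
C: 37→42, due 23, tardiness 19
Sum = 0+4+16+29+19 = 68.
FIFO (arrival order): A B C D E.
A: 0→8, due 14, tardiness 0
B: 8→20, due 12, tardiness 8
C: 20→25, due 23, tardiness 2
D: 25→35, due 18, tardiness 17
E: 35→42, due 8, tardiness 34
Sum = 0+8+2+17+34 = 61.
EDD (increasing due date): E B A D C.
E: 0→7, due 8, tardiness 0
B: 7→19, due 12, tardiness 7
A: 19→27, due 14, tardiness 13
D: 27→37, due 18, tardiness 19
C: 37→42, due 23, tardiness 19
Sum = 0+7+13+19+19 = 58.
LPT 68, FIFO 61, EDD 58 → minimum 58.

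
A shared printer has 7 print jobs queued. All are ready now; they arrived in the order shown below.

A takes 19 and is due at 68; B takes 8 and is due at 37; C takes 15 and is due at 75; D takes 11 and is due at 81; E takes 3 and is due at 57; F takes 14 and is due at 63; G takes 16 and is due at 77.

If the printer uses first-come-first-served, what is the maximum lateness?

FIFO (arrival order): A B C D E F G.
A: 0→19, due 68, lateness -49
B: 19→27, due 37, lateness -10
C: 27→42, due 75, lateness -33
D: 42→53, due 81, lateness -28
E: 53→56, due 57, lateness -1
F: 56→70, due 63, lateness 7
G: 70→86, due 77, lateness 9
Maximum = 9.

9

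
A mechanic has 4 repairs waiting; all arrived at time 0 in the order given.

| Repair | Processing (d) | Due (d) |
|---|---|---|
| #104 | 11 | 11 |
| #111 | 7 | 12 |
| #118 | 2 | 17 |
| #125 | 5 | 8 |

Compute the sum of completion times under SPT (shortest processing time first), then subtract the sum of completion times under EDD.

-21

SPT (increasing processing time): #118 #125 #111 #104.
#118: 0→2
#125: 2→7
#111: 7→14
#104: 14→25
Sum = 2+7+14+25 = 48.
EDD (increasing due date): #125 #104 #111 #118.
#125: 0→5
#104: 5→16
#111: 16→23
#118: 23→25
Sum = 5+16+23+25 = 69.
Difference = 48 − 69 = -21.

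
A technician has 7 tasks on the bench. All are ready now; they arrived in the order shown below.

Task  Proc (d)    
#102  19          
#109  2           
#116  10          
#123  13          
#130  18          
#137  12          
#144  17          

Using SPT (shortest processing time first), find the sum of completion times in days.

SPT (increasing processing time): #109 #116 #137 #123 #144 #130 #102.
#109: 0→2
#116: 2→12
#137: 12→24
#123: 24→37
#144: 37→54
#130: 54→72
#102: 72→91
Sum = 2+12+24+37+54+72+91 = 292.

292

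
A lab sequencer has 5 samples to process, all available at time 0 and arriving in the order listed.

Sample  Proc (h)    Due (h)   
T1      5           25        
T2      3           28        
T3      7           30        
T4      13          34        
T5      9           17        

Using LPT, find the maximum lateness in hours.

LPT (decreasing processing time): T4 T5 T3 T1 T2.
T4: 0→13, due 34, lateness -21
T5: 13→22, due 17, lateness 5
T3: 22→29, due 30, lateness -1
T1: 29→34, due 25, lateness 9
T2: 34→37, due 28, lateness 9
Maximum = 9.

9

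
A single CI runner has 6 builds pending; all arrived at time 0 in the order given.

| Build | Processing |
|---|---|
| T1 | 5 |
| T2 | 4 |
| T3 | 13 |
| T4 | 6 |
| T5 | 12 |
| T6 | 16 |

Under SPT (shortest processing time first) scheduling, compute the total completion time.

151

SPT (increasing processing time): T2 T1 T4 T5 T3 T6.
T2: 0→4
T1: 4→9
T4: 9→15
T5: 15→27
T3: 27→40
T6: 40→56
Sum = 4+9+15+27+40+56 = 151.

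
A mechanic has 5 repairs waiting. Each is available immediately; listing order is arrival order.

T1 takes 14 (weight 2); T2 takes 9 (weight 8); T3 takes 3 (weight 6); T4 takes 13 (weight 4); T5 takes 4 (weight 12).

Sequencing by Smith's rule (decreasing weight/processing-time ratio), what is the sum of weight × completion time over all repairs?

WSPT (decreasing weight/processing-time ratio): T5 T3 T2 T4 T1.
T5: finishes 4, weight 12, w·C = 48
T3: finishes 7, weight 6, w·C = 42
T2: finishes 16, weight 8, w·C = 128
T4: finishes 29, weight 4, w·C = 116
T1: finishes 43, weight 2, w·C = 86
Sum = 48+42+128+116+86 = 420.

420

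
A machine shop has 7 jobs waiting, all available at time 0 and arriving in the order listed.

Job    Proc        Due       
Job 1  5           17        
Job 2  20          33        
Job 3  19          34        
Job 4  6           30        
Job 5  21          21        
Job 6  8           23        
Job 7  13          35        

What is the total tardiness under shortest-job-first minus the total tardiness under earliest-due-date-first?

SPT (increasing processing time): Job 1 Job 4 Job 6 Job 7 Job 3 Job 2 Job 5.
Job 1: 0→5, due 17, tardiness 0
Job 4: 5→11, due 30, tardiness 0
Job 6: 11→19, due 23, tardiness 0
Job 7: 19→32, due 35, tardiness 0
Job 3: 32→51, due 34, tardiness 17
Job 2: 51→71, due 33, tardiness 38
Job 5: 71→92, due 21, tardiness 71
Sum = 0+0+0+0+17+38+71 = 126.
EDD (increasing due date): Job 1 Job 5 Job 6 Job 4 Job 2 Job 3 Job 7.
Job 1: 0→5, due 17, tardiness 0
Job 5: 5→26, due 21, tardiness 5
Job 6: 26→34, due 23, tardiness 11
Job 4: 34→40, due 30, tardiness 10
Job 2: 40→60, due 33, tardiness 27
Job 3: 60→79, due 34, tardiness 45
Job 7: 79→92, due 35, tardiness 57
Sum = 0+5+11+10+27+45+57 = 155.
Difference = 126 − 155 = -29.

-29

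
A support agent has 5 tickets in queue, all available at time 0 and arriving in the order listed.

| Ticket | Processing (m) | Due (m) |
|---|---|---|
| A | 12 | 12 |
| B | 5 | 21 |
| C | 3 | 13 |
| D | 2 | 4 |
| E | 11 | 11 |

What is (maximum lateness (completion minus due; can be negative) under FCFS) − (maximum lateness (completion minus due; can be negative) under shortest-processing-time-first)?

FIFO (arrival order): A B C D E.
A: 0→12, due 12, lateness 0
B: 12→17, due 21, lateness -4
C: 17→20, due 13, lateness 7
D: 20→22, due 4, lateness 18
E: 22→33, due 11, lateness 22
Maximum = 22.
SPT (increasing processing time): D C B E A.
D: 0→2, due 4, lateness -2
C: 2→5, due 13, lateness -8
B: 5→10, due 21, lateness -11
E: 10→21, due 11, lateness 10
A: 21→33, due 12, lateness 21
Maximum = 21.
Difference = 22 − 21 = 1.

1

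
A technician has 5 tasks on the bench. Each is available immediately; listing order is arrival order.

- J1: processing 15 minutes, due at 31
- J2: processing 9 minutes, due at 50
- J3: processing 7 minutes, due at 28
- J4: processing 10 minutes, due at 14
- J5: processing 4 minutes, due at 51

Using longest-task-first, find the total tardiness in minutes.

24

LPT (decreasing processing time): J1 J4 J2 J3 J5.
J1: 0→15, due 31, tardiness 0
J4: 15→25, due 14, tardiness 11
J2: 25→34, due 50, tardiness 0
J3: 34→41, due 28, tardiness 13
J5: 41→45, due 51, tardiness 0
Sum = 0+11+0+13+0 = 24.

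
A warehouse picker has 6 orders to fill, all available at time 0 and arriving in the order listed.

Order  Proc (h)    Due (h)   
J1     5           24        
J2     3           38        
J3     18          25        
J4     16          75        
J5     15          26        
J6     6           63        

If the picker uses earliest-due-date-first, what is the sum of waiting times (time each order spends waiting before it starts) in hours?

EDD (increasing due date): J1 J3 J5 J2 J6 J4.
J1: waits 0, runs 0→5
J3: waits 5, runs 5→23
J5: waits 23, runs 23→38
J2: waits 38, runs 38→41
J6: waits 41, runs 41→47
J4: waits 47, runs 47→63
Sum = 0+5+23+38+41+47 = 154.

154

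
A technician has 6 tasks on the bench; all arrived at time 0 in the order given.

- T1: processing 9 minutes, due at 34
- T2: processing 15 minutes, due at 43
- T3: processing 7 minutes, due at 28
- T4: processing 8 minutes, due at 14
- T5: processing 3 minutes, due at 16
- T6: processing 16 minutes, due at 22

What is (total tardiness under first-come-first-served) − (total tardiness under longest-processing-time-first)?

FIFO (arrival order): T1 T2 T3 T4 T5 T6.
T1: 0→9, due 34, tardiness 0
T2: 9→24, due 43, tardiness 0
T3: 24→31, due 28, tardiness 3
T4: 31→39, due 14, tardiness 25
T5: 39→42, due 16, tardiness 26
T6: 42→58, due 22, tardiness 36
Sum = 0+0+3+25+26+36 = 90.
LPT (decreasing processing time): T6 T2 T1 T4 T3 T5.
T6: 0→16, due 22, tardiness 0
T2: 16→31, due 43, tardiness 0
T1: 31→40, due 34, tardiness 6
T4: 40→48, due 14, tardiness 34
T3: 48→55, due 28, tardiness 27
T5: 55→58, due 16, tardiness 42
Sum = 0+0+6+34+27+42 = 109.
Difference = 90 − 109 = -19.

-19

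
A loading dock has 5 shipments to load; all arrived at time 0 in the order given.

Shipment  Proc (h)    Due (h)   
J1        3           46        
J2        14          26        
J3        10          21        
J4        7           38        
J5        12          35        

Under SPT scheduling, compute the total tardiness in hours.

20

SPT (increasing processing time): J1 J4 J3 J5 J2.
J1: 0→3, due 46, tardiness 0
J4: 3→10, due 38, tardiness 0
J3: 10→20, due 21, tardiness 0
J5: 20→32, due 35, tardiness 0
J2: 32→46, due 26, tardiness 20
Sum = 0+0+0+0+20 = 20.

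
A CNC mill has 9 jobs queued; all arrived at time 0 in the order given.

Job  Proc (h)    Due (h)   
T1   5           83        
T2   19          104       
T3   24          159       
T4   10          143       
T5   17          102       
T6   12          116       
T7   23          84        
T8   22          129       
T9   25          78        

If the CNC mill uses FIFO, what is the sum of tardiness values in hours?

FIFO (arrival order): T1 T2 T3 T4 T5 T6 T7 T8 T9.
T1: 0→5, due 83, tardiness 0
T2: 5→24, due 104, tardiness 0
T3: 24→48, due 159, tardiness 0
T4: 48→58, due 143, tardiness 0
T5: 58→75, due 102, tardiness 0
T6: 75→87, due 116, tardiness 0
T7: 87→110, due 84, tardiness 26
T8: 110→132, due 129, tardiness 3
T9: 132→157, due 78, tardiness 79
Sum = 0+0+0+0+0+0+26+3+79 = 108.

108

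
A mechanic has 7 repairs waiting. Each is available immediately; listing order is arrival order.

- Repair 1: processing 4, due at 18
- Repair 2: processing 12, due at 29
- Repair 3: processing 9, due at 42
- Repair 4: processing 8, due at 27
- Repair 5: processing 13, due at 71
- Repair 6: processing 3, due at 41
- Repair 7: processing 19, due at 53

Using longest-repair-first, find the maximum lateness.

47

LPT (decreasing processing time): Repair 7 Repair 5 Repair 2 Repair 3 Repair 4 Repair 1 Repair 6.
Repair 7: 0→19, due 53, lateness -34
Repair 5: 19→32, due 71, lateness -39
Repair 2: 32→44, due 29, lateness 15
Repair 3: 44→53, due 42, lateness 11
Repair 4: 53→61, due 27, lateness 34
Repair 1: 61→65, due 18, lateness 47
Repair 6: 65→68, due 41, lateness 27
Maximum = 47.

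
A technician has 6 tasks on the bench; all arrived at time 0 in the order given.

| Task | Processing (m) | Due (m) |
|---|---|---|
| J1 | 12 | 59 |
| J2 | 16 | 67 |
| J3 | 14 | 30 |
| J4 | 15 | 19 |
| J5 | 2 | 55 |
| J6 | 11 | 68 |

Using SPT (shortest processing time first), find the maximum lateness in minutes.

35

SPT (increasing processing time): J5 J6 J1 J3 J4 J2.
J5: 0→2, due 55, lateness -53
J6: 2→13, due 68, lateness -55
J1: 13→25, due 59, lateness -34
J3: 25→39, due 30, lateness 9
J4: 39→54, due 19, lateness 35
J2: 54→70, due 67, lateness 3
Maximum = 35.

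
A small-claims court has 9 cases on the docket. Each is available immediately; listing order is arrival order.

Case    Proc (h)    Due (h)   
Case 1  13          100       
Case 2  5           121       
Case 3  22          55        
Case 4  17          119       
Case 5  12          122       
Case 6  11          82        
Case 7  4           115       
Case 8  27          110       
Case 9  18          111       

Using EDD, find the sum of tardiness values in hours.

7

EDD (increasing due date): Case 3 Case 6 Case 1 Case 8 Case 9 Case 7 Case 4 Case 2 Case 5.
Case 3: 0→22, due 55, tardiness 0
Case 6: 22→33, due 82, tardiness 0
Case 1: 33→46, due 100, tardiness 0
Case 8: 46→73, due 110, tardiness 0
Case 9: 73→91, due 111, tardiness 0
Case 7: 91→95, due 115, tardiness 0
Case 4: 95→112, due 119, tardiness 0
Case 2: 112→117, due 121, tardiness 0
Case 5: 117→129, due 122, tardiness 7
Sum = 0+0+0+0+0+0+0+0+7 = 7.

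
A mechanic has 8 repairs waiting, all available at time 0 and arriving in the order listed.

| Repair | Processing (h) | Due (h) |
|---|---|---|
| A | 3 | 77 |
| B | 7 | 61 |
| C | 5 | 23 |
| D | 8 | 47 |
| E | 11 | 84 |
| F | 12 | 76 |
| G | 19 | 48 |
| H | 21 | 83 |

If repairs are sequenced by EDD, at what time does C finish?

5

EDD (increasing due date): C D G B F A H E.
C: 0→5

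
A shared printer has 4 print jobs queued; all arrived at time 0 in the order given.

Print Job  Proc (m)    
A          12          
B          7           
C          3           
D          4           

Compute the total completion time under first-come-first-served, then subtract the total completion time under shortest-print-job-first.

29

FIFO (arrival order): A B C D.
A: 0→12
B: 12→19
C: 19→22
D: 22→26
Sum = 12+19+22+26 = 79.
SPT (increasing processing time): C D B A.
C: 0→3
D: 3→7
B: 7→14
A: 14→26
Sum = 3+7+14+26 = 50.
Difference = 79 − 50 = 29.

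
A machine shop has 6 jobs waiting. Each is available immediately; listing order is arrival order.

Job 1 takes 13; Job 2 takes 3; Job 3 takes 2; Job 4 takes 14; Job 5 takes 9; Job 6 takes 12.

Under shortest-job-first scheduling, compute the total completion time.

139

SPT (increasing processing time): Job 3 Job 2 Job 5 Job 6 Job 1 Job 4.
Job 3: 0→2
Job 2: 2→5
Job 5: 5→14
Job 6: 14→26
Job 1: 26→39
Job 4: 39→53
Sum = 2+5+14+26+39+53 = 139.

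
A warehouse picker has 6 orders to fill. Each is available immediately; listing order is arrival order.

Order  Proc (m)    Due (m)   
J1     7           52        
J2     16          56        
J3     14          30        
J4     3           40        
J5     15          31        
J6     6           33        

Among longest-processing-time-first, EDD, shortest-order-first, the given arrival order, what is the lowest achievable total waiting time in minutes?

103

LPT (decreasing processing time): J2 J5 J3 J1 J6 J4.
J2: waits 0, runs 0→16
J5: waits 16, runs 16→31
J3: waits 31, runs 31→45
J1: waits 45, runs 45→52
J6: waits 52, runs 52→58
J4: waits 58, runs 58→61
Sum = 0+16+31+45+52+58 = 202.
EDD (increasing due date): J3 J5 J6 J4 J1 J2.
J3: waits 0, runs 0→14
J5: waits 14, runs 14→29
J6: waits 29, runs 29→35
J4: waits 35, runs 35→38
J1: waits 38, runs 38→45
J2: waits 45, runs 45→61
Sum = 0+14+29+35+38+45 = 161.
SPT (increasing processing time): J4 J6 J1 J3 J5 J2.
J4: waits 0, runs 0→3
J6: waits 3, runs 3→9
J1: waits 9, runs 9→16
J3: waits 16, runs 16→30
J5: waits 30, runs 30→45
J2: waits 45, runs 45→61
Sum = 0+3+9+16+30+45 = 103.
FIFO (arrival order): J1 J2 J3 J4 J5 J6.
J1: waits 0, runs 0→7
J2: waits 7, runs 7→23
J3: waits 23, runs 23→37
J4: waits 37, runs 37→40
J5: waits 40, runs 40→55
J6: waits 55, runs 55→61
Sum = 0+7+23+37+40+55 = 162.
LPT 202, EDD 161, SPT 103, FIFO 162 → minimum 103.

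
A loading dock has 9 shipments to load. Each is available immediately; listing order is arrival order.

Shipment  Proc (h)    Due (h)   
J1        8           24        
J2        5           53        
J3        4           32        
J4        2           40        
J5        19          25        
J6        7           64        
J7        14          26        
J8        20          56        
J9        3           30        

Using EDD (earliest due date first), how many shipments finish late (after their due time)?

8

EDD (increasing due date): J1 J5 J7 J9 J3 J4 J2 J8 J6.
J1: 0→8, due 24, tardiness 0
J5: 8→27, due 25, tardiness 2
J7: 27→41, due 26, tardiness 15
J9: 41→44, due 30, tardiness 14
J3: 44→48, due 32, tardiness 16
J4: 48→50, due 40, tardiness 10
J2: 50→55, due 53, tardiness 2
J8: 55→75, due 56, tardiness 19
J6: 75→82, due 64, tardiness 18
Late shipments: 8.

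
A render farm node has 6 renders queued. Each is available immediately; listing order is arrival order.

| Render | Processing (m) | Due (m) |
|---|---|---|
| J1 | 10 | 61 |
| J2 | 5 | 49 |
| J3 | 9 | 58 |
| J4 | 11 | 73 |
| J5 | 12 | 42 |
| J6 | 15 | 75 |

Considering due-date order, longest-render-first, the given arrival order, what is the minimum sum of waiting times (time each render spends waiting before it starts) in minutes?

EDD (increasing due date): J5 J2 J3 J1 J4 J6.
J5: waits 0, runs 0→12
J2: waits 12, runs 12→17
J3: waits 17, runs 17→26
J1: waits 26, runs 26→36
J4: waits 36, runs 36→47
J6: waits 47, runs 47→62
Sum = 0+12+17+26+36+47 = 138.
LPT (decreasing processing time): J6 J5 J4 J1 J3 J2.
J6: waits 0, runs 0→15
J5: waits 15, runs 15→27
J4: waits 27, runs 27→38
J1: waits 38, runs 38→48
J3: waits 48, runs 48→57
J2: waits 57, runs 57→62
Sum = 0+15+27+38+48+57 = 185.
FIFO (arrival order): J1 J2 J3 J4 J5 J6.
J1: waits 0, runs 0→10
J2: waits 10, runs 10→15
J3: waits 15, runs 15→24
J4: waits 24, runs 24→35
J5: waits 35, runs 35→47
J6: waits 47, runs 47→62
Sum = 0+10+15+24+35+47 = 131.
EDD 138, LPT 185, FIFO 131 → minimum 131.

131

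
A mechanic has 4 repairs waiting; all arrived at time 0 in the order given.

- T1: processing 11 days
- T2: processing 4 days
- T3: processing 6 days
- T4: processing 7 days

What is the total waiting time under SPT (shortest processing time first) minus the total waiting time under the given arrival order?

-16

SPT (increasing processing time): T2 T3 T4 T1.
T2: waits 0, runs 0→4
T3: waits 4, runs 4→10
T4: waits 10, runs 10→17
T1: waits 17, runs 17→28
Sum = 0+4+10+17 = 31.
FIFO (arrival order): T1 T2 T3 T4.
T1: waits 0, runs 0→11
T2: waits 11, runs 11→15
T3: waits 15, runs 15→21
T4: waits 21, runs 21→28
Sum = 0+11+15+21 = 47.
Difference = 31 − 47 = -16.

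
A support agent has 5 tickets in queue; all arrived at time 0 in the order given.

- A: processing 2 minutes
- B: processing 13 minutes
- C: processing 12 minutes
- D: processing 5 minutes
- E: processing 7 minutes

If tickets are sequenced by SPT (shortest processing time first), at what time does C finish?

26

SPT (increasing processing time): A D E C B.
A: 0→2
D: 2→7
E: 7→14
C: 14→26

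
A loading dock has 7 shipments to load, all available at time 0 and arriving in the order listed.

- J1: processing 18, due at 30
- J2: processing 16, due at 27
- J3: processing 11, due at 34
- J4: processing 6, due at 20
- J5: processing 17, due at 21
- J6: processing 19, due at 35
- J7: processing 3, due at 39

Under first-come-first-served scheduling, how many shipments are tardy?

6

FIFO (arrival order): J1 J2 J3 J4 J5 J6 J7.
J1: 0→18, due 30, tardiness 0
J2: 18→34, due 27, tardiness 7
J3: 34→45, due 34, tardiness 11
J4: 45→51, due 20, tardiness 31
J5: 51→68, due 21, tardiness 47
J6: 68→87, due 35, tardiness 52
J7: 87→90, due 39, tardiness 51
Late shipments: 6.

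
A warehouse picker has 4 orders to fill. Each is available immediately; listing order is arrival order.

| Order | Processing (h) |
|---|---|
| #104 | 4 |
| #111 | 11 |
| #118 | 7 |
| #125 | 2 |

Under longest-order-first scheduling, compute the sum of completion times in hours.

LPT (decreasing processing time): #111 #118 #104 #125.
#111: 0→11
#118: 11→18
#104: 18→22
#125: 22→24
Sum = 11+18+22+24 = 75.

75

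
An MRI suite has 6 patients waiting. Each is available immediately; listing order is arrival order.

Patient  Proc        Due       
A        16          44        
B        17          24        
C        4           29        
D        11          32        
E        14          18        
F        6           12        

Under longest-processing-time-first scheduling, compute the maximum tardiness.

LPT (decreasing processing time): B A E D F C.
B: 0→17, due 24, tardiness 0
A: 17→33, due 44, tardiness 0
E: 33→47, due 18, tardiness 29
D: 47→58, due 32, tardiness 26
F: 58→64, due 12, tardiness 52
C: 64→68, due 29, tardiness 39
Maximum = 52.

52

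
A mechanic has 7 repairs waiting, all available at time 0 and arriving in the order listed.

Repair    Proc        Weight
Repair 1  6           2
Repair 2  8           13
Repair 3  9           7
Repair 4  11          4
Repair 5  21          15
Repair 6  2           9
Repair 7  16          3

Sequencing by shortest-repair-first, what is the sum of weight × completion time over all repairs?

SPT (increasing processing time): Repair 6 Repair 1 Repair 2 Repair 3 Repair 4 Repair 7 Repair 5.
Repair 6: finishes 2, weight 9, w·C = 18
Repair 1: finishes 8, weight 2, w·C = 16
Repair 2: finishes 16, weight 13, w·C = 208
Repair 3: finishes 25, weight 7, w·C = 175
Repair 4: finishes 36, weight 4, w·C = 144
Repair 7: finishes 52, weight 3, w·C = 156
Repair 5: finishes 73, weight 15, w·C = 1095
Sum = 18+16+208+175+144+156+1095 = 1812.

1812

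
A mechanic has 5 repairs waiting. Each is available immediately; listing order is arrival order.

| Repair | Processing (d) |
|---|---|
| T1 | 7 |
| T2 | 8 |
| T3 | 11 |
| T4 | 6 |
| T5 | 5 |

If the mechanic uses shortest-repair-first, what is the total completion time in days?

97

SPT (increasing processing time): T5 T4 T1 T2 T3.
T5: 0→5
T4: 5→11
T1: 11→18
T2: 18→26
T3: 26→37
Sum = 5+11+18+26+37 = 97.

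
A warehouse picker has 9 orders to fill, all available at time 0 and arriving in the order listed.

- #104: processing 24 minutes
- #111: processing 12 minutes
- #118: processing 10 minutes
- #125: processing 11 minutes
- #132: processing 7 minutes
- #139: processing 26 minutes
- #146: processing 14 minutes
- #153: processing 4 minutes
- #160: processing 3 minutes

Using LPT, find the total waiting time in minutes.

612

LPT (decreasing processing time): #139 #104 #146 #111 #125 #118 #132 #153 #160.
#139: waits 0, runs 0→26
#104: waits 26, runs 26→50
#146: waits 50, runs 50→64
#111: waits 64, runs 64→76
#125: waits 76, runs 76→87
#118: waits 87, runs 87→97
#132: waits 97, runs 97→104
#153: waits 104, runs 104→108
#160: waits 108, runs 108→111
Sum = 0+26+50+64+76+87+97+104+108 = 612.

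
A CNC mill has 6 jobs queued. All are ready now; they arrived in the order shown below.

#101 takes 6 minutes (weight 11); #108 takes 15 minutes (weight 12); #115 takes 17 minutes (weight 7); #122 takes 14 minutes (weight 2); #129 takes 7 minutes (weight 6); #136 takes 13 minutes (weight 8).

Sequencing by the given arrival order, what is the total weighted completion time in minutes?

FIFO (arrival order): #101 #108 #115 #122 #129 #136.
#101: finishes 6, weight 11, w·C = 66
#108: finishes 21, weight 12, w·C = 252
#115: finishes 38, weight 7, w·C = 266
#122: finishes 52, weight 2, w·C = 104
#129: finishes 59, weight 6, w·C = 354
#136: finishes 72, weight 8, w·C = 576
Sum = 66+252+266+104+354+576 = 1618.

1618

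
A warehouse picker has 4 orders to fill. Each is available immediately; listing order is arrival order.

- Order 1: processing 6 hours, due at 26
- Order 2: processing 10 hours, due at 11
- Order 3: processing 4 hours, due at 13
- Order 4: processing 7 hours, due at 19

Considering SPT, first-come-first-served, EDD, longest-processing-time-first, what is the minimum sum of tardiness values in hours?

SPT (increasing processing time): Order 3 Order 1 Order 4 Order 2.
Order 3: 0→4, due 13, tardiness 0
Order 1: 4→10, due 26, tardiness 0
Order 4: 10→17, due 19, tardiness 0
Order 2: 17→27, due 11, tardiness 16
Sum = 0+0+0+16 = 16.
FIFO (arrival order): Order 1 Order 2 Order 3 Order 4.
Order 1: 0→6, due 26, tardiness 0
Order 2: 6→16, due 11, tardiness 5
Order 3: 16→20, due 13, tardiness 7
Order 4: 20→27, due 19, tardiness 8
Sum = 0+5+7+8 = 20.
EDD (increasing due date): Order 2 Order 3 Order 4 Order 1.
Order 2: 0→10, due 11, tardiness 0
Order 3: 10→14, due 13, tardiness 1
Order 4: 14→21, due 19, tardiness 2
Order 1: 21→27, due 26, tardiness 1
Sum = 0+1+2+1 = 4.
LPT (decreasing processing time): Order 2 Order 4 Order 1 Order 3.
Order 2: 0→10, due 11, tardiness 0
Order 4: 10→17, due 19, tardiness 0
Order 1: 17→23, due 26, tardiness 0
Order 3: 23→27, due 13, tardiness 14
Sum = 0+0+0+14 = 14.
SPT 16, FIFO 20, EDD 4, LPT 14 → minimum 4.

4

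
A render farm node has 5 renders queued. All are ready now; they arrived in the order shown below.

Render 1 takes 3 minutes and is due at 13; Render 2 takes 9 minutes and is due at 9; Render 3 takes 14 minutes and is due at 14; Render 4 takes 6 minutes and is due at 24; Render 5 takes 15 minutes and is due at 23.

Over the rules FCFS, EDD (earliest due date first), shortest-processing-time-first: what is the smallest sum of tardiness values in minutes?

47

FIFO (arrival order): Render 1 Render 2 Render 3 Render 4 Render 5.
Render 1: 0→3, due 13, tardiness 0
Render 2: 3→12, due 9, tardiness 3
Render 3: 12→26, due 14, tardiness 12
Render 4: 26→32, due 24, tardiness 8
Render 5: 32→47, due 23, tardiness 24
Sum = 0+3+12+8+24 = 47.
EDD (increasing due date): Render 2 Render 1 Render 3 Render 5 Render 4.
Render 2: 0→9, due 9, tardiness 0
Render 1: 9→12, due 13, tardiness 0
Render 3: 12→26, due 14, tardiness 12
Render 5: 26→41, due 23, tardiness 18
Render 4: 41→47, due 24, tardiness 23
Sum = 0+0+12+18+23 = 53.
SPT (increasing processing time): Render 1 Render 4 Render 2 Render 3 Render 5.
Render 1: 0→3, due 13, tardiness 0
Render 4: 3→9, due 24, tardiness 0
Render 2: 9→18, due 9, tardiness 9
Render 3: 18→32, due 14, tardiness 18
Render 5: 32→47, due 23, tardiness 24
Sum = 0+0+9+18+24 = 51.
FIFO 47, EDD 53, SPT 51 → minimum 47.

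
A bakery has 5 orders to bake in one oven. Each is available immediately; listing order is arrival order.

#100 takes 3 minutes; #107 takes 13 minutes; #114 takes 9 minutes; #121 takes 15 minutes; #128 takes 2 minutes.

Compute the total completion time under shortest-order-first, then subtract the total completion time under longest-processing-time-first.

SPT (increasing processing time): #128 #100 #114 #107 #121.
#128: 0→2
#100: 2→5
#114: 5→14
#107: 14→27
#121: 27→42
Sum = 2+5+14+27+42 = 90.
LPT (decreasing processing time): #121 #107 #114 #100 #128.
#121: 0→15
#107: 15→28
#114: 28→37
#100: 37→40
#128: 40→42
Sum = 15+28+37+40+42 = 162.
Difference = 90 − 162 = -72.

-72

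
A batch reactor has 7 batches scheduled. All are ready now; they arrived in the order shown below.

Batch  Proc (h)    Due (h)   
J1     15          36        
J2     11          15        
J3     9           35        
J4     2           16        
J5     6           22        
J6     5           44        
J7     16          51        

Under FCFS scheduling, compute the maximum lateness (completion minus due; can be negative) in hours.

21

FIFO (arrival order): J1 J2 J3 J4 J5 J6 J7.
J1: 0→15, due 36, lateness -21
J2: 15→26, due 15, lateness 11
J3: 26→35, due 35, lateness 0
J4: 35→37, due 16, lateness 21
J5: 37→43, due 22, lateness 21
J6: 43→48, due 44, lateness 4
J7: 48→64, due 51, lateness 13
Maximum = 21.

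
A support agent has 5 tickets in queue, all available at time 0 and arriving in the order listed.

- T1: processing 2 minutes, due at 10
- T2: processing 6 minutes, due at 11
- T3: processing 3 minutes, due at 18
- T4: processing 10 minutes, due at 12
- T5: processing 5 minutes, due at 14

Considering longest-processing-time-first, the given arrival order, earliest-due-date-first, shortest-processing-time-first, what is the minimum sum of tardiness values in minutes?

LPT (decreasing processing time): T4 T2 T5 T3 T1.
T4: 0→10, due 12, tardiness 0
T2: 10→16, due 11, tardiness 5
T5: 16→21, due 14, tardiness 7
T3: 21→24, due 18, tardiness 6
T1: 24→26, due 10, tardiness 16
Sum = 0+5+7+6+16 = 34.
FIFO (arrival order): T1 T2 T3 T4 T5.
T1: 0→2, due 10, tardiness 0
T2: 2→8, due 11, tardiness 0
T3: 8→11, due 18, tardiness 0
T4: 11→21, due 12, tardiness 9
T5: 21→26, due 14, tardiness 12
Sum = 0+0+0+9+12 = 21.
EDD (increasing due date): T1 T2 T4 T5 T3.
T1: 0→2, due 10, tardiness 0
T2: 2→8, due 11, tardiness 0
T4: 8→18, due 12, tardiness 6
T5: 18→23, due 14, tardiness 9
T3: 23→26, due 18, tardiness 8
Sum = 0+0+6+9+8 = 23.
SPT (increasing processing time): T1 T3 T5 T2 T4.
T1: 0→2, due 10, tardiness 0
T3: 2→5, due 18, tardiness 0
T5: 5→10, due 14, tardiness 0
T2: 10→16, due 11, tardiness 5
T4: 16→26, due 12, tardiness 14
Sum = 0+0+0+5+14 = 19.
LPT 34, FIFO 21, EDD 23, SPT 19 → minimum 19.

19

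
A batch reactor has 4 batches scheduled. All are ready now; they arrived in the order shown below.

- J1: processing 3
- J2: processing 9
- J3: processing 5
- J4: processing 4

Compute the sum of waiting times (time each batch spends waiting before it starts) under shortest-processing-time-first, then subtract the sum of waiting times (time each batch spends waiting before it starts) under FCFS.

SPT (increasing processing time): J1 J4 J3 J2.
J1: waits 0, runs 0→3
J4: waits 3, runs 3→7
J3: waits 7, runs 7→12
J2: waits 12, runs 12→21
Sum = 0+3+7+12 = 22.
FIFO (arrival order): J1 J2 J3 J4.
J1: waits 0, runs 0→3
J2: waits 3, runs 3→12
J3: waits 12, runs 12→17
J4: waits 17, runs 17→21
Sum = 0+3+12+17 = 32.
Difference = 22 − 32 = -10.

-10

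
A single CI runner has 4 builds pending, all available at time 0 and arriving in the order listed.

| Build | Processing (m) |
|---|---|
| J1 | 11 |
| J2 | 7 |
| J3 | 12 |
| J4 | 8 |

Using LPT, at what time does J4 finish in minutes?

LPT (decreasing processing time): J3 J1 J4 J2.
J3: 0→12
J1: 12→23
J4: 23→31

31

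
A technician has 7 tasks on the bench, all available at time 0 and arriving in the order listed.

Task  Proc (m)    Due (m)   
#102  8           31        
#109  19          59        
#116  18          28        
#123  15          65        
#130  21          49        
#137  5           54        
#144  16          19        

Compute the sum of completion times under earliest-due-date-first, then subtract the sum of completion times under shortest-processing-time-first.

EDD (increasing due date): #144 #116 #102 #130 #137 #109 #123.
#144: 0→16
#116: 16→34
#102: 34→42
#130: 42→63
#137: 63→68
#109: 68→87
#123: 87→102
Sum = 16+34+42+63+68+87+102 = 412.
SPT (increasing processing time): #137 #102 #123 #144 #116 #109 #130.
#137: 0→5
#102: 5→13
#123: 13→28
#144: 28→44
#116: 44→62
#109: 62→81
#130: 81→102
Sum = 5+13+28+44+62+81+102 = 335.
Difference = 412 − 335 = 77.

77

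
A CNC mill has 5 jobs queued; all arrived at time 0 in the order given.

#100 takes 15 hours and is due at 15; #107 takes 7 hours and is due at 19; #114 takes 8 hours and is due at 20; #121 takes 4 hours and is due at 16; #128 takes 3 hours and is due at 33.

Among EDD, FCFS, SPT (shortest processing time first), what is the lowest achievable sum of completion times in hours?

83

EDD (increasing due date): #100 #121 #107 #114 #128.
#100: 0→15
#121: 15→19
#107: 19→26
#114: 26→34
#128: 34→37
Sum = 15+19+26+34+37 = 131.
FIFO (arrival order): #100 #107 #114 #121 #128.
#100: 0→15
#107: 15→22
#114: 22→30
#121: 30→34
#128: 34→37
Sum = 15+22+30+34+37 = 138.
SPT (increasing processing time): #128 #121 #107 #114 #100.
#128: 0→3
#121: 3→7
#107: 7→14
#114: 14→22
#100: 22→37
Sum = 3+7+14+22+37 = 83.
EDD 131, FIFO 138, SPT 83 → minimum 83.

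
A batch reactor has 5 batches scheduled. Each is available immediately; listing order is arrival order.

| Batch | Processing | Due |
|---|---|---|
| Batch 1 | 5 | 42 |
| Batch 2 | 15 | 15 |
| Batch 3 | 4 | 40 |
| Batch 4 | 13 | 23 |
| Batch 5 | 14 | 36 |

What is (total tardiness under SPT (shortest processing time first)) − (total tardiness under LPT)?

1

SPT (increasing processing time): Batch 3 Batch 1 Batch 4 Batch 5 Batch 2.
Batch 3: 0→4, due 40, tardiness 0
Batch 1: 4→9, due 42, tardiness 0
Batch 4: 9→22, due 23, tardiness 0
Batch 5: 22→36, due 36, tardiness 0
Batch 2: 36→51, due 15, tardiness 36
Sum = 0+0+0+0+36 = 36.
LPT (decreasing processing time): Batch 2 Batch 5 Batch 4 Batch 1 Batch 3.
Batch 2: 0→15, due 15, tardiness 0
Batch 5: 15→29, due 36, tardiness 0
Batch 4: 29→42, due 23, tardiness 19
Batch 1: 42→47, due 42, tardiness 5
Batch 3: 47→51, due 40, tardiness 11
Sum = 0+0+19+5+11 = 35.
Difference = 36 − 35 = 1.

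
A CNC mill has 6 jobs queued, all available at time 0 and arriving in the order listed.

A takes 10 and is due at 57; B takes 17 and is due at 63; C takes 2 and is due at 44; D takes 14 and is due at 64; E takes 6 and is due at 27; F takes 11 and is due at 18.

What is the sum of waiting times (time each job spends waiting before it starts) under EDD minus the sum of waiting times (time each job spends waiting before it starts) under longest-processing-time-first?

-78

EDD (increasing due date): F E C A B D.
F: waits 0, runs 0→11
E: waits 11, runs 11→17
C: waits 17, runs 17→19
A: waits 19, runs 19→29
B: waits 29, runs 29→46
D: waits 46, runs 46→60
Sum = 0+11+17+19+29+46 = 122.
LPT (decreasing processing time): B D F A E C.
B: waits 0, runs 0→17
D: waits 17, runs 17→31
F: waits 31, runs 31→42
A: waits 42, runs 42→52
E: waits 52, runs 52→58
C: waits 58, runs 58→60
Sum = 0+17+31+42+52+58 = 200.
Difference = 122 − 200 = -78.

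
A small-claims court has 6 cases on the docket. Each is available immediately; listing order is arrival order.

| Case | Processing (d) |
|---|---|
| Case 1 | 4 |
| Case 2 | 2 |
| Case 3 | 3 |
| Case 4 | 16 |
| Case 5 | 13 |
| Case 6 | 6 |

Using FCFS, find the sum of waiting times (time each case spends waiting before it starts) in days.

FIFO (arrival order): Case 1 Case 2 Case 3 Case 4 Case 5 Case 6.
Case 1: waits 0, runs 0→4
Case 2: waits 4, runs 4→6
Case 3: waits 6, runs 6→9
Case 4: waits 9, runs 9→25
Case 5: waits 25, runs 25→38
Case 6: waits 38, runs 38→44
Sum = 0+4+6+9+25+38 = 82.

82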